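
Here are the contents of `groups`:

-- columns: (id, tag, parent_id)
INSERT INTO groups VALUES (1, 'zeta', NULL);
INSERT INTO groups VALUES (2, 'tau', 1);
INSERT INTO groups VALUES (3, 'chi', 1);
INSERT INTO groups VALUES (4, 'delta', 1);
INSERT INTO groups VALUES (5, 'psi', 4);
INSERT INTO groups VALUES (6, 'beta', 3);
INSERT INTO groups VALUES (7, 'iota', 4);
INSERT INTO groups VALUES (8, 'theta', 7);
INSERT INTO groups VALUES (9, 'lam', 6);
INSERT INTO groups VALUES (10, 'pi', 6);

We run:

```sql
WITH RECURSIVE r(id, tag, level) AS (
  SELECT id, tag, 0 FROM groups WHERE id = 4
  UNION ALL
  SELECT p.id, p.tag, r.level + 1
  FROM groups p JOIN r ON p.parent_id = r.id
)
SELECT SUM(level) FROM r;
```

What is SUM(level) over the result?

Base: id=4 (delta) at level 0.
Iteration 1: rows with parent_id in {4} -> psi (id 5, level 1), iota (id 7, level 1).
Iteration 2: rows with parent_id in {5,7} -> theta (id 8, level 2).
Iteration 3: no rows with parent_id in {8}; recursion stops.
SUM(level) = 0 + 1 + 1 + 2 = 4.

4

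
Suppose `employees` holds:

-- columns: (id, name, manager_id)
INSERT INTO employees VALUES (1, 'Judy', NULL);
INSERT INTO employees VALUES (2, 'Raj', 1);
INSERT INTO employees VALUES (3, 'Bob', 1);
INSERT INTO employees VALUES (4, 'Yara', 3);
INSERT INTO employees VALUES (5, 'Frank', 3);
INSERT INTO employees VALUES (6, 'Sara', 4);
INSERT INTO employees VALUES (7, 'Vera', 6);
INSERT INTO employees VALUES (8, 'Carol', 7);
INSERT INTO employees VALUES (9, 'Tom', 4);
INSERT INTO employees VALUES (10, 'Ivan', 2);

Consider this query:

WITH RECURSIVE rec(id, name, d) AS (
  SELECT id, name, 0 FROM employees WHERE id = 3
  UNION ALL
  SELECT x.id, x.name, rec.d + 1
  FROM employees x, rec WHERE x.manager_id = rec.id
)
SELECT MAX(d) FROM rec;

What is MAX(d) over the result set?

4

Base: id=3 (Bob) at d 0.
Iteration 1: rows with manager_id in {3} -> Yara (id 4, d 1), Frank (id 5, d 1).
Iteration 2: rows with manager_id in {4,5} -> Sara (id 6, d 2), Tom (id 9, d 2).
Iteration 3: rows with manager_id in {6,9} -> Vera (id 7, d 3).
Iteration 4: rows with manager_id in {7} -> Carol (id 8, d 4).
Iteration 5: no rows with manager_id in {8}; recursion stops.
d values: 0, 1, 1, 2, 2, 3, 4; the maximum is 4.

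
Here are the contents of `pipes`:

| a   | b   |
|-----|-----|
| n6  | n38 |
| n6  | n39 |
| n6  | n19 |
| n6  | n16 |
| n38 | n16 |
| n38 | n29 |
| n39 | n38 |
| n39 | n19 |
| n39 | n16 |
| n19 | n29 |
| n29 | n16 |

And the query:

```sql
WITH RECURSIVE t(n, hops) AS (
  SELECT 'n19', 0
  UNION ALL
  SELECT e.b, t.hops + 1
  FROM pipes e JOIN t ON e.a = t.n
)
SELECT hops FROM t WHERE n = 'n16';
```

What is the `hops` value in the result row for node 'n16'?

2

Base: (n19, hops=0).
Iteration 1: edges from {n19} -> (n29, hops=1).
Iteration 2: edges from {n29} -> (n16, hops=2).
Iteration 3: no outgoing edges from {n16}; recursion stops.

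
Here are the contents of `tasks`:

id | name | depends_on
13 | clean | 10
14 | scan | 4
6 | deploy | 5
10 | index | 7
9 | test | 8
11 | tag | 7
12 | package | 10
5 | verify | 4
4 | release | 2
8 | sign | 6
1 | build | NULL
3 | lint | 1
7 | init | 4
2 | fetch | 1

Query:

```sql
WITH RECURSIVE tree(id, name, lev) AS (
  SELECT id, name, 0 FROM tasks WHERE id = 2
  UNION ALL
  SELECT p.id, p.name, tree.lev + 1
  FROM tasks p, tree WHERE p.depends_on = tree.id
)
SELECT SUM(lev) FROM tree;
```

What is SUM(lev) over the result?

33

Base: id=2 (fetch) at lev 0.
Iteration 1: rows with depends_on in {2} -> release (id 4, lev 1).
Iteration 2: rows with depends_on in {4} -> verify (id 5, lev 2), init (id 7, lev 2), scan (id 14, lev 2).
Iteration 3: rows with depends_on in {5,7,14} -> deploy (id 6, lev 3), index (id 10, lev 3), tag (id 11, lev 3).
Iteration 4: rows with depends_on in {6,10,11} -> sign (id 8, lev 4), package (id 12, lev 4), clean (id 13, lev 4).
Iteration 5: rows with depends_on in {8,12,13} -> test (id 9, lev 5).
Iteration 6: no rows with depends_on in {9}; recursion stops.
SUM(lev) = 0 + 1 + 2 + 2 + 2 + 3 + 3 + 3 + 4 + 4 + 4 + 5 = 33.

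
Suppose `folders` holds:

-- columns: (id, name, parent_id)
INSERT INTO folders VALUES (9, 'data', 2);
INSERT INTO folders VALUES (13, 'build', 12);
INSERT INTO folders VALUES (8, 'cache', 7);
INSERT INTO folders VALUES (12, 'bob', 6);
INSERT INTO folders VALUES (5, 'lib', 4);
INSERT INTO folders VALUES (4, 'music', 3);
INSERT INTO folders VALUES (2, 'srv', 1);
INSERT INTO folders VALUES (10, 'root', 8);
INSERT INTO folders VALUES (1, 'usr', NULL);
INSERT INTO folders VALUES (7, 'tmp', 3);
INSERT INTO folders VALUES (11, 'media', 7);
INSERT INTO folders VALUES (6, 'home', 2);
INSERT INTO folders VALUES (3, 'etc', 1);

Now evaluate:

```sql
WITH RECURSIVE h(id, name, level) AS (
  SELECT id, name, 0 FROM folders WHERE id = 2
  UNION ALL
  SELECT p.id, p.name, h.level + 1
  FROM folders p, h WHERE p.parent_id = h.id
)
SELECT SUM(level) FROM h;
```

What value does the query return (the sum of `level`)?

7

Base: id=2 (srv) at level 0.
Iteration 1: rows with parent_id in {2} -> home (id 6, level 1), data (id 9, level 1).
Iteration 2: rows with parent_id in {6,9} -> bob (id 12, level 2).
Iteration 3: rows with parent_id in {12} -> build (id 13, level 3).
Iteration 4: no rows with parent_id in {13}; recursion stops.
SUM(level) = 0 + 1 + 1 + 2 + 3 = 7.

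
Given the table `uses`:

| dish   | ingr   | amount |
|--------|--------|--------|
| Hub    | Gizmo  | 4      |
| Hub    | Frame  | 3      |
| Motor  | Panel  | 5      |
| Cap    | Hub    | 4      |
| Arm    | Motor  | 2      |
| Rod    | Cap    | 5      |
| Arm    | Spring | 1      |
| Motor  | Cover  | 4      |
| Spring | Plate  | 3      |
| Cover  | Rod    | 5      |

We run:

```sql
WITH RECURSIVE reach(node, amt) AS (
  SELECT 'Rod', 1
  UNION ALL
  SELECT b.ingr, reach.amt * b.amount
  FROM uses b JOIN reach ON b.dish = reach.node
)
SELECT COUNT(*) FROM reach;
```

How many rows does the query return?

5

Base: (Rod, amt=1).
Iteration 1: components of {Rod} -> Cap = 1*5 = 5.
Iteration 2: components of {Cap} -> Hub = 5*4 = 20.
Iteration 3: components of {Hub} -> Frame = 20*3 = 60, Gizmo = 20*4 = 80.
Iteration 4: no further components; recursion stops.
Total rows emitted: 5.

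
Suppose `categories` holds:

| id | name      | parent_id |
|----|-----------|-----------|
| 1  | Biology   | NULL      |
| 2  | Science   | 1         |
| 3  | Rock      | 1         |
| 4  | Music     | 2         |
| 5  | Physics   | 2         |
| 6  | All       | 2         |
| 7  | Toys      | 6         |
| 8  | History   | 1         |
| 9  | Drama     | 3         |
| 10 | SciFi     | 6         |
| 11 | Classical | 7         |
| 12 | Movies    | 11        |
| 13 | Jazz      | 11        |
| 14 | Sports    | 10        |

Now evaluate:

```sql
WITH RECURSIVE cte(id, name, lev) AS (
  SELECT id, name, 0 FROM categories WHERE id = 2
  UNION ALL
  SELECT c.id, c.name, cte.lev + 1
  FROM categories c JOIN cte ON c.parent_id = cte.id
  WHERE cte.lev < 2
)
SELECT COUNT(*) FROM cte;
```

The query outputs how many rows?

6

Base: id=2 (Science) at lev 0.
Iteration 1: rows with parent_id in {2} -> Music (id 4, lev 1), Physics (id 5, lev 1), All (id 6, lev 1).
Iteration 2: rows with parent_id in {4,5,6} -> Toys (id 7, lev 2), SciFi (id 10, lev 2).
Iteration 3: lev < 2 fails for all current rows; recursion stops.
Total rows emitted: 6.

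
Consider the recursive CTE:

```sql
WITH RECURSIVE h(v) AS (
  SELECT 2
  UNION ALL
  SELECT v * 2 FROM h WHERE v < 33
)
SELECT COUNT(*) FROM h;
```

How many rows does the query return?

6

Base: v=2.
Iteration 1: 2 < 33 holds -> v = 2 * 2 = 4.
Iteration 2: 4 < 33 holds -> v = 4 * 2 = 8.
Iteration 3: 8 < 33 holds -> v = 8 * 2 = 16.
Iteration 4: 16 < 33 holds -> v = 16 * 2 = 32.
Iteration 5: 32 < 33 holds -> v = 32 * 2 = 64.
Iteration 6: 64 < 33 fails; recursion stops.
Total rows emitted: 6.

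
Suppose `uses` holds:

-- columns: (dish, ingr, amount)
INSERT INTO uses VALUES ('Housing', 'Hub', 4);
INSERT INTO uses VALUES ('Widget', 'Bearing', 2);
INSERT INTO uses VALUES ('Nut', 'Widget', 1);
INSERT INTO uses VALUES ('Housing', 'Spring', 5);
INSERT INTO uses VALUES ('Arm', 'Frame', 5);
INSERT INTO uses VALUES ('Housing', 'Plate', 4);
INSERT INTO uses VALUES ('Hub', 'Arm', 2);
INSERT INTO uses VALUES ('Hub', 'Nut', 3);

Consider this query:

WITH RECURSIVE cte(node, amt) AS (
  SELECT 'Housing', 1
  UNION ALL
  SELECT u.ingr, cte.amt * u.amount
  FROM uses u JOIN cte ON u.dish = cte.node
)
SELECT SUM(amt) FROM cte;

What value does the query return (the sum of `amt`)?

110

Base: (Housing, amt=1).
Iteration 1: components of {Housing} -> Hub = 1*4 = 4, Plate = 1*4 = 4, Spring = 1*5 = 5.
Iteration 2: components of {Hub,Plate,Spring} -> Arm = 4*2 = 8, Nut = 4*3 = 12.
Iteration 3: components of {Arm,Nut} -> Frame = 8*5 = 40, Widget = 12*1 = 12.
Iteration 4: components of {Frame,Widget} -> Bearing = 12*2 = 24.
Iteration 5: no further components; recursion stops.
SUM(amt) = 1 + 4 + 5 + 4 + 12 + 8 + 12 + 40 + 24 = 110.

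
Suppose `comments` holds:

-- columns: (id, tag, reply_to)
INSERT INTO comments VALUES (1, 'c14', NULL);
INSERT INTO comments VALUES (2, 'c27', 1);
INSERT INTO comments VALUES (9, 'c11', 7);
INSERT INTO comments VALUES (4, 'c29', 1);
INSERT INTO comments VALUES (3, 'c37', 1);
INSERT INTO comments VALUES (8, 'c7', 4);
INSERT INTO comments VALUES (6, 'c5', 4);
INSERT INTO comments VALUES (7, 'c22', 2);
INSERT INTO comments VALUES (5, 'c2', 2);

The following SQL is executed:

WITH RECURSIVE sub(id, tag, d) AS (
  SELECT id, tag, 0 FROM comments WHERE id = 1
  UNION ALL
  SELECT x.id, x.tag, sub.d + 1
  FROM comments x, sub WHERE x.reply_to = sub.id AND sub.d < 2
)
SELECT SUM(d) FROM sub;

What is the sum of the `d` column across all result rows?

Base: id=1 (c14) at d 0.
Iteration 1: rows with reply_to in {1} -> c27 (id 2, d 1), c37 (id 3, d 1), c29 (id 4, d 1).
Iteration 2: rows with reply_to in {2,3,4} -> c2 (id 5, d 2), c5 (id 6, d 2), c22 (id 7, d 2), c7 (id 8, d 2).
Iteration 3: d < 2 fails for all current rows; recursion stops.
SUM(d) = 0 + 1 + 1 + 1 + 2 + 2 + 2 + 2 = 11.

11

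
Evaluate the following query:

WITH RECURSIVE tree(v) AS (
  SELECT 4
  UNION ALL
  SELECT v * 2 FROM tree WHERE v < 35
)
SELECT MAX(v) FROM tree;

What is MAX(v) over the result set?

Base: v=4.
Iteration 1: 4 < 35 holds -> v = 4 * 2 = 8.
Iteration 2: 8 < 35 holds -> v = 8 * 2 = 16.
Iteration 3: 16 < 35 holds -> v = 16 * 2 = 32.
Iteration 4: 32 < 35 holds -> v = 32 * 2 = 64.
Iteration 5: 64 < 35 fails; recursion stops.
v values: 4, 8, 16, 32, 64; the maximum is 64.

64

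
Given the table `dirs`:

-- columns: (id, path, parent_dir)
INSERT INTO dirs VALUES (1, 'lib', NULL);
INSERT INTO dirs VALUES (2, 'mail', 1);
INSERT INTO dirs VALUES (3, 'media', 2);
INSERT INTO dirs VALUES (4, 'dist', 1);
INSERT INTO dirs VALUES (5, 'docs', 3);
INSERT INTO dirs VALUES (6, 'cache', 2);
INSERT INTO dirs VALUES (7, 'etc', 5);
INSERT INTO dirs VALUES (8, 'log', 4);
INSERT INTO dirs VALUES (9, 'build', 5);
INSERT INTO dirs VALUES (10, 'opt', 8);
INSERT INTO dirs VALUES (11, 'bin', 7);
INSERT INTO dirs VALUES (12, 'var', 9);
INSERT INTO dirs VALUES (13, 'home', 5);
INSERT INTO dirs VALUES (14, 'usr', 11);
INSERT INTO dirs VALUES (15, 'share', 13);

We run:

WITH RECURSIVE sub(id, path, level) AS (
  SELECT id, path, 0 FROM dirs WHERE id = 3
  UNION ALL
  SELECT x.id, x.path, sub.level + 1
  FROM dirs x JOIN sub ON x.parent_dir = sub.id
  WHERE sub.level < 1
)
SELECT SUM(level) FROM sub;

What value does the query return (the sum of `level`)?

1

Base: id=3 (media) at level 0.
Iteration 1: rows with parent_dir in {3} -> docs (id 5, level 1).
Iteration 2: level < 1 fails for all current rows; recursion stops.
SUM(level) = 0 + 1 = 1.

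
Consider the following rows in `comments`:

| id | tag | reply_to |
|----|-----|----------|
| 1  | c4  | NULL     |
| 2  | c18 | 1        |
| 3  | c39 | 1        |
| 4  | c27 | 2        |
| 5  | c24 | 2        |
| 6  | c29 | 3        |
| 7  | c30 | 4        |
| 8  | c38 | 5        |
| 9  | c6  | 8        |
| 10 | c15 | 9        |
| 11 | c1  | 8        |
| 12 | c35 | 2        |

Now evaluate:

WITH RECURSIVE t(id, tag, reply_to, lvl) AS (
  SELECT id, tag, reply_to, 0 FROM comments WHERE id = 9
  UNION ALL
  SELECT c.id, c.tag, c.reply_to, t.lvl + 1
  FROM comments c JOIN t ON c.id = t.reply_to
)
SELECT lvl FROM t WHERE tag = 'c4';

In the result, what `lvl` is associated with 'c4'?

Base: id=9 (c6), reply_to=8, lvl 0.
Iteration 1: join on id=8 -> c38 (id 8, reply_to=5, lvl 1).
Iteration 2: join on id=5 -> c24 (id 5, reply_to=2, lvl 2).
Iteration 3: join on id=2 -> c18 (id 2, reply_to=1, lvl 3).
Iteration 4: join on id=1 -> c4 (id 1, reply_to=NULL, lvl 4).
Iteration 5: reply_to is NULL; no match; recursion stops.

4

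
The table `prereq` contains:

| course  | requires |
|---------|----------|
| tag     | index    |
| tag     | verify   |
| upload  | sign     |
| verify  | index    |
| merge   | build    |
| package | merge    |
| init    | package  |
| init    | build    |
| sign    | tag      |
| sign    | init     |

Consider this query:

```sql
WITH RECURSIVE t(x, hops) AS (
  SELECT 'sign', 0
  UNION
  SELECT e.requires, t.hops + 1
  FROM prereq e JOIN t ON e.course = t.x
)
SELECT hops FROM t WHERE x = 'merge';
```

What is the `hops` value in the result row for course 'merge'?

3

Base: (sign, hops=0).
Iteration 1: edges from {sign} -> (init, hops=1), (tag, hops=1).
Iteration 2: edges from {init,tag} -> (build, hops=2), (index, hops=2), (package, hops=2), (verify, hops=2).
Iteration 3: edges from {build,index,package,verify} -> (index, hops=3), (merge, hops=3).
Iteration 4: edges from {index,merge} -> (build, hops=4).
Iteration 5: no outgoing edges from {build}; recursion stops.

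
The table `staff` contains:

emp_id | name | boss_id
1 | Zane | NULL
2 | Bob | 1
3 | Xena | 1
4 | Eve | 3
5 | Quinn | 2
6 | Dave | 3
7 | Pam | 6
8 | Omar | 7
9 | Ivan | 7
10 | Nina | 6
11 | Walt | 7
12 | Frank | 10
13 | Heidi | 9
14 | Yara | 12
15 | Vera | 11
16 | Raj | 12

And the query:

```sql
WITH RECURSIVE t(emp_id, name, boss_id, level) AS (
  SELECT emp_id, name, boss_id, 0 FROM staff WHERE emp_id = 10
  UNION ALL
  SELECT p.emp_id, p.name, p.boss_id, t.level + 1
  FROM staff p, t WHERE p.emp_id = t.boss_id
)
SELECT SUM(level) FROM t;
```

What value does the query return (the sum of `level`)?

6

Base: emp_id=10 (Nina), boss_id=6, level 0.
Iteration 1: join on emp_id=6 -> Dave (id 6, boss_id=3, level 1).
Iteration 2: join on emp_id=3 -> Xena (id 3, boss_id=1, level 2).
Iteration 3: join on emp_id=1 -> Zane (id 1, boss_id=NULL, level 3).
Iteration 4: boss_id is NULL; no match; recursion stops.
SUM(level) = 0 + 1 + 2 + 3 = 6.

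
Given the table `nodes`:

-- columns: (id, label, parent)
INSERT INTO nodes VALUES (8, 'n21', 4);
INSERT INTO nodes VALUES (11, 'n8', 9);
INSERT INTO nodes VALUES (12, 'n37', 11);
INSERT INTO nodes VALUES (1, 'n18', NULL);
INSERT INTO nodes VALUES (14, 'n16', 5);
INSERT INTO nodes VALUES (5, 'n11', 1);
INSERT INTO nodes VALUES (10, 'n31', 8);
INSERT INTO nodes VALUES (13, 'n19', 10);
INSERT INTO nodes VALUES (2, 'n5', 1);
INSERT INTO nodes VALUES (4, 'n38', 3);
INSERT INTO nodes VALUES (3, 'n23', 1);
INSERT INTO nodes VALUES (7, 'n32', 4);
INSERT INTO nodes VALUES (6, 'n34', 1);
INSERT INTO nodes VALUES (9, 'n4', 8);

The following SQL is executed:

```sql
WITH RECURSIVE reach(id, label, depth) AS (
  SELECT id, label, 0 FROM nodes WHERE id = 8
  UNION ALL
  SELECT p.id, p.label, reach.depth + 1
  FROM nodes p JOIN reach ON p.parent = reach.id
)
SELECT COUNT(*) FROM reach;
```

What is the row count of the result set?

6

Base: id=8 (n21) at depth 0.
Iteration 1: rows with parent in {8} -> n4 (id 9, depth 1), n31 (id 10, depth 1).
Iteration 2: rows with parent in {9,10} -> n8 (id 11, depth 2), n19 (id 13, depth 2).
Iteration 3: rows with parent in {11,13} -> n37 (id 12, depth 3).
Iteration 4: no rows with parent in {12}; recursion stops.
Total rows emitted: 6.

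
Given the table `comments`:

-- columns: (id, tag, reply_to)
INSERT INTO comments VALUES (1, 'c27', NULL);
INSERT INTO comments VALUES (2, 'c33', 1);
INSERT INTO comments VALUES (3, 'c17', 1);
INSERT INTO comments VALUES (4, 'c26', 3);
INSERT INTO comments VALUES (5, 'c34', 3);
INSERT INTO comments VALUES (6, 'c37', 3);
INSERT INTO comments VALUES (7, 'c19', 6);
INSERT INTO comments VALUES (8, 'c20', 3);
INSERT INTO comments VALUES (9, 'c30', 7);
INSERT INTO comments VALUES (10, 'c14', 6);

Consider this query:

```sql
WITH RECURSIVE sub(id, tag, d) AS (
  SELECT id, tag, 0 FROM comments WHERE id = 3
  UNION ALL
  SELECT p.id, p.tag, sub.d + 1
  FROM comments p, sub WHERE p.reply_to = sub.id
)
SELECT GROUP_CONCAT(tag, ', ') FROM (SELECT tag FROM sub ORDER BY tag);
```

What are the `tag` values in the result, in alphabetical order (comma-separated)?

c14, c17, c19, c20, c26, c30, c34, c37

Base: id=3 (c17) at d 0.
Iteration 1: rows with reply_to in {3} -> c26 (id 4, d 1), c34 (id 5, d 1), c37 (id 6, d 1), c20 (id 8, d 1).
Iteration 2: rows with reply_to in {4,5,6,8} -> c19 (id 7, d 2), c14 (id 10, d 2).
Iteration 3: rows with reply_to in {7,10} -> c30 (id 9, d 3).
Iteration 4: no rows with reply_to in {9}; recursion stops.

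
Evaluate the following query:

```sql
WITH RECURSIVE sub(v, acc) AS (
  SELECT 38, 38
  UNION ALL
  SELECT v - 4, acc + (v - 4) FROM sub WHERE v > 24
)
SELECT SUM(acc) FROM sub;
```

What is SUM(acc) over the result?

490

Base: v=38, acc=38.
Iteration 1: 38 > 24 holds -> v = 38 - 4 = 34, acc = 38 + 34 = 72.
Iteration 2: 34 > 24 holds -> v = 34 - 4 = 30, acc = 72 + 30 = 102.
Iteration 3: 30 > 24 holds -> v = 30 - 4 = 26, acc = 102 + 26 = 128.
Iteration 4: 26 > 24 holds -> v = 26 - 4 = 22, acc = 128 + 22 = 150.
Iteration 5: 22 > 24 fails; recursion stops.
SUM(acc) = 38 + 72 + 102 + 128 + 150 = 490.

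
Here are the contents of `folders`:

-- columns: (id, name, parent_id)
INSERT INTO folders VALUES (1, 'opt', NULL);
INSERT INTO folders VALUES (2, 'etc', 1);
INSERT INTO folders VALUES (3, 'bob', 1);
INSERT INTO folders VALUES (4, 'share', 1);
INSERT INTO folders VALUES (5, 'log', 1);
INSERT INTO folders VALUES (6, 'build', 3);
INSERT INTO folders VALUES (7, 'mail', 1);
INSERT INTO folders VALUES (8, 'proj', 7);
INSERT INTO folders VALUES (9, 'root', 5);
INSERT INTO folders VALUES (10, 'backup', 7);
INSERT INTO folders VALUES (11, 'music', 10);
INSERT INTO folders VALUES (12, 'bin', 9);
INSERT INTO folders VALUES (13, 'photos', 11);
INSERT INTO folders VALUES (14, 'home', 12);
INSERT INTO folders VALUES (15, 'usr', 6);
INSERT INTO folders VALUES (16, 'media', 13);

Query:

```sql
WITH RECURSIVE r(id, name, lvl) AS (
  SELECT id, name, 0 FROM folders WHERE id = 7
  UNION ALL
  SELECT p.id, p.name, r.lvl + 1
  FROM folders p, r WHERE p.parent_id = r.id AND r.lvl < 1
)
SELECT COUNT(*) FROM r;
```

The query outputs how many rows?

Base: id=7 (mail) at lvl 0.
Iteration 1: rows with parent_id in {7} -> proj (id 8, lvl 1), backup (id 10, lvl 1).
Iteration 2: lvl < 1 fails for all current rows; recursion stops.
Total rows emitted: 3.

3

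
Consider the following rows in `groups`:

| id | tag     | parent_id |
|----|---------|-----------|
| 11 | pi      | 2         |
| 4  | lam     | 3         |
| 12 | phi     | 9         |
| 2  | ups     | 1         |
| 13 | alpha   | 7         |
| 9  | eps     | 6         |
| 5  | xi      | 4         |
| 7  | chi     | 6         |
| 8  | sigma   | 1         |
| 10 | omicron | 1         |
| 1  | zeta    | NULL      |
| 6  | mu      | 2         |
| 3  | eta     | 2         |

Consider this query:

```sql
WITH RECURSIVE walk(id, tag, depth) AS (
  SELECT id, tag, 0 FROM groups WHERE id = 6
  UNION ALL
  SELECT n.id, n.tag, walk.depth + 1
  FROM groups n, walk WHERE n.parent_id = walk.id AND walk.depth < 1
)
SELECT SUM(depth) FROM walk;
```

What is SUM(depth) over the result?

2

Base: id=6 (mu) at depth 0.
Iteration 1: rows with parent_id in {6} -> chi (id 7, depth 1), eps (id 9, depth 1).
Iteration 2: depth < 1 fails for all current rows; recursion stops.
SUM(depth) = 0 + 1 + 1 = 2.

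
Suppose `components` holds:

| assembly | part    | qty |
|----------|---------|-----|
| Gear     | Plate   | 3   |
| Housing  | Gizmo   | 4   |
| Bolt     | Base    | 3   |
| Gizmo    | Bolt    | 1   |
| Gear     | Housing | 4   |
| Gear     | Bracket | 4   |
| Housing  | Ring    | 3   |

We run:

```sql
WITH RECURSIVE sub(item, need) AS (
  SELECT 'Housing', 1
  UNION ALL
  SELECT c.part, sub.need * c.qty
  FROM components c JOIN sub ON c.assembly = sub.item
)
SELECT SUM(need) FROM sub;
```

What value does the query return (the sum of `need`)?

Base: (Housing, need=1).
Iteration 1: components of {Housing} -> Gizmo = 1*4 = 4, Ring = 1*3 = 3.
Iteration 2: components of {Gizmo,Ring} -> Bolt = 4*1 = 4.
Iteration 3: components of {Bolt} -> Base = 4*3 = 12.
Iteration 4: no further components; recursion stops.
SUM(need) = 1 + 4 + 3 + 4 + 12 = 24.

24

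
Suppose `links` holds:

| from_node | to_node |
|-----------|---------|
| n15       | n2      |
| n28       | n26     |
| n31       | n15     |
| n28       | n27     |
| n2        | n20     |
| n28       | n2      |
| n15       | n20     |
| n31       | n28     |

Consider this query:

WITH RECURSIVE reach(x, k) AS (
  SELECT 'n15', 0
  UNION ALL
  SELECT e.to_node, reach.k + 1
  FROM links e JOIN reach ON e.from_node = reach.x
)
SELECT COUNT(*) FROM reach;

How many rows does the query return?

4

Base: (n15, k=0).
Iteration 1: edges from {n15} -> (n2, k=1), (n20, k=1).
Iteration 2: edges from {n2,n20} -> (n20, k=2).
Iteration 3: no outgoing edges from {n20}; recursion stops.
Total rows emitted: 4.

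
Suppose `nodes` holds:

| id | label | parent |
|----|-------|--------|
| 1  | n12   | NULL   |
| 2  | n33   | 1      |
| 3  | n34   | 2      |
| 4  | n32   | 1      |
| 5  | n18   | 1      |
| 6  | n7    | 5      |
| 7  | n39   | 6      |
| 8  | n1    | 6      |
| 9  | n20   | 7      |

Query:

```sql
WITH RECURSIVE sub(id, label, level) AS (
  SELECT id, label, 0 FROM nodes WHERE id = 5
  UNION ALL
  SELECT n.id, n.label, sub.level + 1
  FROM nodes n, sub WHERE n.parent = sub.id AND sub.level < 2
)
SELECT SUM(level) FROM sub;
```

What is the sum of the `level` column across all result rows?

5

Base: id=5 (n18) at level 0.
Iteration 1: rows with parent in {5} -> n7 (id 6, level 1).
Iteration 2: rows with parent in {6} -> n39 (id 7, level 2), n1 (id 8, level 2).
Iteration 3: level < 2 fails for all current rows; recursion stops.
SUM(level) = 0 + 1 + 2 + 2 = 5.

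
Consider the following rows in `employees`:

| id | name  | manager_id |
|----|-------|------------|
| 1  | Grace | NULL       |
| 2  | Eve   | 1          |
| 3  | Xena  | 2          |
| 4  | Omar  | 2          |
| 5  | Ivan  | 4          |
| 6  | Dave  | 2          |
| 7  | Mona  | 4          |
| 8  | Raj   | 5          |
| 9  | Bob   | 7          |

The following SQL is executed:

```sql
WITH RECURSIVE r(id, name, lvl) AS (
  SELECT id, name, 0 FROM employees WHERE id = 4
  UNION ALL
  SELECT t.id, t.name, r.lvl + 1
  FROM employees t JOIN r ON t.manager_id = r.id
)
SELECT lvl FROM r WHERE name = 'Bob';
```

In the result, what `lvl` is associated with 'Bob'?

2

Base: id=4 (Omar) at lvl 0.
Iteration 1: rows with manager_id in {4} -> Ivan (id 5, lvl 1), Mona (id 7, lvl 1).
Iteration 2: rows with manager_id in {5,7} -> Raj (id 8, lvl 2), Bob (id 9, lvl 2).
Iteration 3: no rows with manager_id in {8,9}; recursion stops.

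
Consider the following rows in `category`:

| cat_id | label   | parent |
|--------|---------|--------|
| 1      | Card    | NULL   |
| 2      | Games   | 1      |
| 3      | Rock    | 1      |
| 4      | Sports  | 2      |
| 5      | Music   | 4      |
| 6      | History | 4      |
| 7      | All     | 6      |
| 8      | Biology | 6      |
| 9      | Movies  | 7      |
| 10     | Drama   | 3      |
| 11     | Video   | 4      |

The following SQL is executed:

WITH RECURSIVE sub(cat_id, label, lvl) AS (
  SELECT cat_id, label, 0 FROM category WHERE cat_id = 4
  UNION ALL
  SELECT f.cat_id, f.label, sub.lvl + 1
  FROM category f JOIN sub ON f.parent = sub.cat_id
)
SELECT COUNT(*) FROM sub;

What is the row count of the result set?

Base: cat_id=4 (Sports) at lvl 0.
Iteration 1: rows with parent in {4} -> Music (id 5, lvl 1), History (id 6, lvl 1), Video (id 11, lvl 1).
Iteration 2: rows with parent in {5,6,11} -> All (id 7, lvl 2), Biology (id 8, lvl 2).
Iteration 3: rows with parent in {7,8} -> Movies (id 9, lvl 3).
Iteration 4: no rows with parent in {9}; recursion stops.
Total rows emitted: 7.

7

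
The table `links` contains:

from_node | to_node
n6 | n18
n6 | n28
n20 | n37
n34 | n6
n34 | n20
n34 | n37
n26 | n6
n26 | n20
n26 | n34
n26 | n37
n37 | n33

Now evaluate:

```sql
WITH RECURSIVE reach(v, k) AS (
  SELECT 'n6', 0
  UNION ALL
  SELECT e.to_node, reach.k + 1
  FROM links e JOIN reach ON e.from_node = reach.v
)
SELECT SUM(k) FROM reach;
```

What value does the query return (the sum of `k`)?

Base: (n6, k=0).
Iteration 1: edges from {n6} -> (n18, k=1), (n28, k=1).
Iteration 2: no outgoing edges from {n18,n28}; recursion stops.
SUM(k) = 0 + 1 + 1 = 2.

2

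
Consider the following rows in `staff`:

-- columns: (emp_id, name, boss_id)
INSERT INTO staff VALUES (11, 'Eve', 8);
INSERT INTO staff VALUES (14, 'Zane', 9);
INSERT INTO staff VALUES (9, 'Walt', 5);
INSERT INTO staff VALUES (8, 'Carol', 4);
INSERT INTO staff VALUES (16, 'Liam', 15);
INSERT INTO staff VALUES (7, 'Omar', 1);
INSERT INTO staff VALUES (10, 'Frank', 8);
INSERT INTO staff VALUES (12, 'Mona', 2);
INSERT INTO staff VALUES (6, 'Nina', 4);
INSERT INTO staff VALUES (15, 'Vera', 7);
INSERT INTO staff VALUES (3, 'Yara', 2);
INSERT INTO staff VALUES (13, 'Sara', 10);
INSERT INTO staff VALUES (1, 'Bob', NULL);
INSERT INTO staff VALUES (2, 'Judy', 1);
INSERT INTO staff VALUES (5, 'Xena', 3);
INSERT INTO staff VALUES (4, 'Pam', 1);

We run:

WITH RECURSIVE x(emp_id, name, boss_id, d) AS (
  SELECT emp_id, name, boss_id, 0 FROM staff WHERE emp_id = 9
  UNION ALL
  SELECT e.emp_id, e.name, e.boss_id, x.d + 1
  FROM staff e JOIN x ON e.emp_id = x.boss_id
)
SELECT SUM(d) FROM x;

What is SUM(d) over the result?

Base: emp_id=9 (Walt), boss_id=5, d 0.
Iteration 1: join on emp_id=5 -> Xena (id 5, boss_id=3, d 1).
Iteration 2: join on emp_id=3 -> Yara (id 3, boss_id=2, d 2).
Iteration 3: join on emp_id=2 -> Judy (id 2, boss_id=1, d 3).
Iteration 4: join on emp_id=1 -> Bob (id 1, boss_id=NULL, d 4).
Iteration 5: boss_id is NULL; no match; recursion stops.
SUM(d) = 0 + 1 + 2 + 3 + 4 = 10.

10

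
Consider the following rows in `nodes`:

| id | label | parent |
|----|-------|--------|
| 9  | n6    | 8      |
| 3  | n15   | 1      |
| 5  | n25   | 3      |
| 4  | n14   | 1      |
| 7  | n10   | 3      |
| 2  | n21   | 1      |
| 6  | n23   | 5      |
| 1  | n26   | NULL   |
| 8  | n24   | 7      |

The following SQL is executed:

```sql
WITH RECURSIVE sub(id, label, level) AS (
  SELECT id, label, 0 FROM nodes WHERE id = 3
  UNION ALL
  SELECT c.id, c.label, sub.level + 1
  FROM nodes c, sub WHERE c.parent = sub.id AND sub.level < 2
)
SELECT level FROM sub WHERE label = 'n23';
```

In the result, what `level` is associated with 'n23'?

2

Base: id=3 (n15) at level 0.
Iteration 1: rows with parent in {3} -> n25 (id 5, level 1), n10 (id 7, level 1).
Iteration 2: rows with parent in {5,7} -> n23 (id 6, level 2), n24 (id 8, level 2).
Iteration 3: level < 2 fails for all current rows; recursion stops.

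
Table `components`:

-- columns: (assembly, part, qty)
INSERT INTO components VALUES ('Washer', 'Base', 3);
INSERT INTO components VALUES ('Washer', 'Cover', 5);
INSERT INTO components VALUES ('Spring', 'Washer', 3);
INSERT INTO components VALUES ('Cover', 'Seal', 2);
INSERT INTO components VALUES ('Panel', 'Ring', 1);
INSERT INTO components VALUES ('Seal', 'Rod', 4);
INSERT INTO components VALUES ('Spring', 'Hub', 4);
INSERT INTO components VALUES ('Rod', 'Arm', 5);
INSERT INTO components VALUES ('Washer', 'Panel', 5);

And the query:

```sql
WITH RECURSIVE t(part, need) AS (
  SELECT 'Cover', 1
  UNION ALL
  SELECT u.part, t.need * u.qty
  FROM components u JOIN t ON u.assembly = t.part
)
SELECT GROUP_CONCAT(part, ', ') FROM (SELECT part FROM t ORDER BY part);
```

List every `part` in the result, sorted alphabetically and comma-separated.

Arm, Cover, Rod, Seal

Base: (Cover, need=1).
Iteration 1: components of {Cover} -> Seal = 1*2 = 2.
Iteration 2: components of {Seal} -> Rod = 2*4 = 8.
Iteration 3: components of {Rod} -> Arm = 8*5 = 40.
Iteration 4: no further components; recursion stops.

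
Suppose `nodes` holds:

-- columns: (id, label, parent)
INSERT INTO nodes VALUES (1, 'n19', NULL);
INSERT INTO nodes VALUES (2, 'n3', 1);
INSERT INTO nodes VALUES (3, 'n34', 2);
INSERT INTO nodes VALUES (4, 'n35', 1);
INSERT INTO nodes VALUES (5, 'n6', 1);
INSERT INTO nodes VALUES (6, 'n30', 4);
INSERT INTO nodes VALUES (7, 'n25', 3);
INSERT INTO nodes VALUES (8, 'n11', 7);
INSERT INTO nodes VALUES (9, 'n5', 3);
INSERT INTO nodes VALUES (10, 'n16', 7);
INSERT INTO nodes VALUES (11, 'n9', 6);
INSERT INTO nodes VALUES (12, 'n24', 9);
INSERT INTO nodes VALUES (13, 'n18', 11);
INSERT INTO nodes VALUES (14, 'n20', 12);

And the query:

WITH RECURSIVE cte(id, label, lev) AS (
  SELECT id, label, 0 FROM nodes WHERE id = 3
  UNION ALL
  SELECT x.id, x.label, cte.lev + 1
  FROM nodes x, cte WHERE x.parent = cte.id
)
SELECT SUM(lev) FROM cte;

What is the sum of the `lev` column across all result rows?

11

Base: id=3 (n34) at lev 0.
Iteration 1: rows with parent in {3} -> n25 (id 7, lev 1), n5 (id 9, lev 1).
Iteration 2: rows with parent in {7,9} -> n11 (id 8, lev 2), n16 (id 10, lev 2), n24 (id 12, lev 2).
Iteration 3: rows with parent in {8,10,12} -> n20 (id 14, lev 3).
Iteration 4: no rows with parent in {14}; recursion stops.
SUM(lev) = 0 + 1 + 1 + 2 + 2 + 2 + 3 = 11.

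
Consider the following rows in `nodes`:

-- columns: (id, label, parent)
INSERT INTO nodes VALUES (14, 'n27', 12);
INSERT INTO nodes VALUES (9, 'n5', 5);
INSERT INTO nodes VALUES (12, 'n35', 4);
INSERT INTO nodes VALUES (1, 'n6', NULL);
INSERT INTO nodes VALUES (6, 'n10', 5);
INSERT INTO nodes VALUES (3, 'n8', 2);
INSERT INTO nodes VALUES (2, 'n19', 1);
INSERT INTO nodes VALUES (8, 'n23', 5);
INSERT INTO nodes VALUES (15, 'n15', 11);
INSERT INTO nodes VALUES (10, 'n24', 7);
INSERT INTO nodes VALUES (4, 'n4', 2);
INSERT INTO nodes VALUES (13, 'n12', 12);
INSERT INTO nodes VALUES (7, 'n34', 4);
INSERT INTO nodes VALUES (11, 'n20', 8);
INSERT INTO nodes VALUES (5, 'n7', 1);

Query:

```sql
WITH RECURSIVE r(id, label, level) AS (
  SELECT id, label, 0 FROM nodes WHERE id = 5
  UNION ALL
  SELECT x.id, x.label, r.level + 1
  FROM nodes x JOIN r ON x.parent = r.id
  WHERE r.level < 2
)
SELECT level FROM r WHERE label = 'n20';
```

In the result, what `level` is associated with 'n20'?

2

Base: id=5 (n7) at level 0.
Iteration 1: rows with parent in {5} -> n10 (id 6, level 1), n23 (id 8, level 1), n5 (id 9, level 1).
Iteration 2: rows with parent in {6,8,9} -> n20 (id 11, level 2).
Iteration 3: level < 2 fails for all current rows; recursion stops.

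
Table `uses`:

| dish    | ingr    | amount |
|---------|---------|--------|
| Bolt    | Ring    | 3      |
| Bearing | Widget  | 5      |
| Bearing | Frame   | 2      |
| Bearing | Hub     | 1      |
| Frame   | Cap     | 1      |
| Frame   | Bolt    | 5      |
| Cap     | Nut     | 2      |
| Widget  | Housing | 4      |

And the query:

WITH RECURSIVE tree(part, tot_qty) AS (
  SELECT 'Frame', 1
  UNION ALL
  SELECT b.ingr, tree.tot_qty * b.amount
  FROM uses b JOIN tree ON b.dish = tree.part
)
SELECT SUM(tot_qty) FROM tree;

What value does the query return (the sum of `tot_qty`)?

Base: (Frame, tot_qty=1).
Iteration 1: components of {Frame} -> Bolt = 1*5 = 5, Cap = 1*1 = 1.
Iteration 2: components of {Bolt,Cap} -> Nut = 1*2 = 2, Ring = 5*3 = 15.
Iteration 3: no further components; recursion stops.
SUM(tot_qty) = 1 + 5 + 1 + 15 + 2 = 24.

24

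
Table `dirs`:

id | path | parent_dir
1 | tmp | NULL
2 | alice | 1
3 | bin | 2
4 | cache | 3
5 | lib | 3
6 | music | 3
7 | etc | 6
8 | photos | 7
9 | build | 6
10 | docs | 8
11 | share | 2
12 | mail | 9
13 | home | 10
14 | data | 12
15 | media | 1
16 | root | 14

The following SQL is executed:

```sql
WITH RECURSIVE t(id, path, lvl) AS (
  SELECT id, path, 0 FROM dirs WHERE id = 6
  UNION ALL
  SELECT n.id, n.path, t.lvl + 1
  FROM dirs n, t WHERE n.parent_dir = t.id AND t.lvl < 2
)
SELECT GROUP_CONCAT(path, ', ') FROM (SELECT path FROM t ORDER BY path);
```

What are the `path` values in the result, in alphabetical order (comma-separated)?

build, etc, mail, music, photos

Base: id=6 (music) at lvl 0.
Iteration 1: rows with parent_dir in {6} -> etc (id 7, lvl 1), build (id 9, lvl 1).
Iteration 2: rows with parent_dir in {7,9} -> photos (id 8, lvl 2), mail (id 12, lvl 2).
Iteration 3: lvl < 2 fails for all current rows; recursion stops.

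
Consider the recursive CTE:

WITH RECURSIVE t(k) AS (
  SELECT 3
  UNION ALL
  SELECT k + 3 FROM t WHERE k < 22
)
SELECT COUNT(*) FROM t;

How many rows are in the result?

Base: k=3.
Iteration 1: 3 < 22 holds -> k = 3 + 3 = 6.
Iteration 2: 6 < 22 holds -> k = 6 + 3 = 9.
Iteration 3: 9 < 22 holds -> k = 9 + 3 = 12.
Iteration 4: 12 < 22 holds -> k = 12 + 3 = 15.
Iteration 5: 15 < 22 holds -> k = 15 + 3 = 18.
Iteration 6: 18 < 22 holds -> k = 18 + 3 = 21.
Iteration 7: 21 < 22 holds -> k = 21 + 3 = 24.
Iteration 8: 24 < 22 fails; recursion stops.
Total rows emitted: 8.

8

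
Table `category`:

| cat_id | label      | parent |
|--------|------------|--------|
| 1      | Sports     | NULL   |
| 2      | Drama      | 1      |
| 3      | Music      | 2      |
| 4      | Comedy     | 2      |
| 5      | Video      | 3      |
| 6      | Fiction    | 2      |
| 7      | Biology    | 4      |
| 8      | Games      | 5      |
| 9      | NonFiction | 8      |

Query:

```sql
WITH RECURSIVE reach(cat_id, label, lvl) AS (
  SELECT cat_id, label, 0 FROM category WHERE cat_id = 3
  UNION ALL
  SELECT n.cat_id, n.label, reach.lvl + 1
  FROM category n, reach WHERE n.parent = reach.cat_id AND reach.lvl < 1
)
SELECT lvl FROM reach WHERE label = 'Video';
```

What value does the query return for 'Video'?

1

Base: cat_id=3 (Music) at lvl 0.
Iteration 1: rows with parent in {3} -> Video (id 5, lvl 1).
Iteration 2: lvl < 1 fails for all current rows; recursion stops.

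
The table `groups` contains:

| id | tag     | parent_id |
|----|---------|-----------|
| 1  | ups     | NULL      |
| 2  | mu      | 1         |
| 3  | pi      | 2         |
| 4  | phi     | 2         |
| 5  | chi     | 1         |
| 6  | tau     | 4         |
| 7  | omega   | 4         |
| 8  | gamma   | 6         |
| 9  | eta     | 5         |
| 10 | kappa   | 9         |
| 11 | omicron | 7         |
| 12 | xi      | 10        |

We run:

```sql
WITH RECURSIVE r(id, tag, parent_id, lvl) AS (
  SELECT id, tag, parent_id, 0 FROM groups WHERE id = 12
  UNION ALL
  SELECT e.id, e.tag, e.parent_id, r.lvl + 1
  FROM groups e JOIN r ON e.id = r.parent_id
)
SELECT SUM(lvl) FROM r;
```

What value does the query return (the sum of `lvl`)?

Base: id=12 (xi), parent_id=10, lvl 0.
Iteration 1: join on id=10 -> kappa (id 10, parent_id=9, lvl 1).
Iteration 2: join on id=9 -> eta (id 9, parent_id=5, lvl 2).
Iteration 3: join on id=5 -> chi (id 5, parent_id=1, lvl 3).
Iteration 4: join on id=1 -> ups (id 1, parent_id=NULL, lvl 4).
Iteration 5: parent_id is NULL; no match; recursion stops.
SUM(lvl) = 0 + 1 + 2 + 3 + 4 = 10.

10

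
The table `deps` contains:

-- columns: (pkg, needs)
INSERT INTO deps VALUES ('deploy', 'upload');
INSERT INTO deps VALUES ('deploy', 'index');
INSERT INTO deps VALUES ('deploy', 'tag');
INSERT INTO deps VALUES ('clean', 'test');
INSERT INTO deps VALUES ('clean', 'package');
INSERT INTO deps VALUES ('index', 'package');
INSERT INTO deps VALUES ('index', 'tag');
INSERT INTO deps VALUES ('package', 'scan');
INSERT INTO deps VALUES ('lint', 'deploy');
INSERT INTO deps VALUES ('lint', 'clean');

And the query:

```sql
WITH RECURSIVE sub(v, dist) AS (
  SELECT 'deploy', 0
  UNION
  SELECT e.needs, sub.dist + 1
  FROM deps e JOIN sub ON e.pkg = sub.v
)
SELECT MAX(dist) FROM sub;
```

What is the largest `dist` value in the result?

Base: (deploy, dist=0).
Iteration 1: edges from {deploy} -> (index, dist=1), (tag, dist=1), (upload, dist=1).
Iteration 2: edges from {index,tag,upload} -> (package, dist=2), (tag, dist=2).
Iteration 3: edges from {package,tag} -> (scan, dist=3).
Iteration 4: no outgoing edges from {scan}; recursion stops.
dist values: 0, 1, 1, 1, 2, 2, 3; the maximum is 3.

3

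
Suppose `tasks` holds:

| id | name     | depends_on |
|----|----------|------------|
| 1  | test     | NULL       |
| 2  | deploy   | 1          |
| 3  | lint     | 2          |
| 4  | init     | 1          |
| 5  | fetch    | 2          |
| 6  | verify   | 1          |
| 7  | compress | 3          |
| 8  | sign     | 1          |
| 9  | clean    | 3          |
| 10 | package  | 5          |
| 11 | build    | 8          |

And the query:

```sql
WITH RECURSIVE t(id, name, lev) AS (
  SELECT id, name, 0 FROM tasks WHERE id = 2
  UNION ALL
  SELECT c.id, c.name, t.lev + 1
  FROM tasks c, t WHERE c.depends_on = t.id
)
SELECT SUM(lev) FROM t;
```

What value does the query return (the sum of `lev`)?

Base: id=2 (deploy) at lev 0.
Iteration 1: rows with depends_on in {2} -> lint (id 3, lev 1), fetch (id 5, lev 1).
Iteration 2: rows with depends_on in {3,5} -> compress (id 7, lev 2), clean (id 9, lev 2), package (id 10, lev 2).
Iteration 3: no rows with depends_on in {7,9,10}; recursion stops.
SUM(lev) = 0 + 1 + 1 + 2 + 2 + 2 = 8.

8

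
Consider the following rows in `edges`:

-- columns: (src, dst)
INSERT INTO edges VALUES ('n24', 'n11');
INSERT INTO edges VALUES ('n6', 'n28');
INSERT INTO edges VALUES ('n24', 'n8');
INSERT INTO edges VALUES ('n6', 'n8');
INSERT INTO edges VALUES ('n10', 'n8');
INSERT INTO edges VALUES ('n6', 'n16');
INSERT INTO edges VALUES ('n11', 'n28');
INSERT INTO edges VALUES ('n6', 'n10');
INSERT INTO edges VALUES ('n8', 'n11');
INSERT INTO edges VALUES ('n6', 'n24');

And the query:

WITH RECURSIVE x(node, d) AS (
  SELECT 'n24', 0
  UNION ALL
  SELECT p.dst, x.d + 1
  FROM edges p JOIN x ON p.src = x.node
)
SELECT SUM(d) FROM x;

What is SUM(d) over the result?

9

Base: (n24, d=0).
Iteration 1: edges from {n24} -> (n11, d=1), (n8, d=1).
Iteration 2: edges from {n11,n8} -> (n11, d=2), (n28, d=2).
Iteration 3: edges from {n11,n28} -> (n28, d=3).
Iteration 4: no outgoing edges from {n28}; recursion stops.
SUM(d) = 0 + 1 + 1 + 2 + 2 + 3 = 9.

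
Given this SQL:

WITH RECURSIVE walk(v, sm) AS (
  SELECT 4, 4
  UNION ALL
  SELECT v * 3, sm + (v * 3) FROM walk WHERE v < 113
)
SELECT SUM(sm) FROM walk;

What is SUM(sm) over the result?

Base: v=4, sm=4.
Iteration 1: 4 < 113 holds -> v = 4 * 3 = 12, sm = 4 + 12 = 16.
Iteration 2: 12 < 113 holds -> v = 12 * 3 = 36, sm = 16 + 36 = 52.
Iteration 3: 36 < 113 holds -> v = 36 * 3 = 108, sm = 52 + 108 = 160.
Iteration 4: 108 < 113 holds -> v = 108 * 3 = 324, sm = 160 + 324 = 484.
Iteration 5: 324 < 113 fails; recursion stops.
SUM(sm) = 4 + 16 + 52 + 160 + 484 = 716.

716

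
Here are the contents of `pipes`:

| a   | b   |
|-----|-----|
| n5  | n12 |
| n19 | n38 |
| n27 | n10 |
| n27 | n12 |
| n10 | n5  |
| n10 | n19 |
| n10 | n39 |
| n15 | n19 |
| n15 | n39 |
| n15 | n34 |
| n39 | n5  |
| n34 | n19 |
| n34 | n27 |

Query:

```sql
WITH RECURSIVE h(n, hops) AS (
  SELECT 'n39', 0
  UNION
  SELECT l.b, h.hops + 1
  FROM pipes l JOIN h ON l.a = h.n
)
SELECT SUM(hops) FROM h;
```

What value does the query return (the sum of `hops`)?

Base: (n39, hops=0).
Iteration 1: edges from {n39} -> (n5, hops=1).
Iteration 2: edges from {n5} -> (n12, hops=2).
Iteration 3: no outgoing edges from {n12}; recursion stops.
SUM(hops) = 0 + 1 + 2 = 3.

3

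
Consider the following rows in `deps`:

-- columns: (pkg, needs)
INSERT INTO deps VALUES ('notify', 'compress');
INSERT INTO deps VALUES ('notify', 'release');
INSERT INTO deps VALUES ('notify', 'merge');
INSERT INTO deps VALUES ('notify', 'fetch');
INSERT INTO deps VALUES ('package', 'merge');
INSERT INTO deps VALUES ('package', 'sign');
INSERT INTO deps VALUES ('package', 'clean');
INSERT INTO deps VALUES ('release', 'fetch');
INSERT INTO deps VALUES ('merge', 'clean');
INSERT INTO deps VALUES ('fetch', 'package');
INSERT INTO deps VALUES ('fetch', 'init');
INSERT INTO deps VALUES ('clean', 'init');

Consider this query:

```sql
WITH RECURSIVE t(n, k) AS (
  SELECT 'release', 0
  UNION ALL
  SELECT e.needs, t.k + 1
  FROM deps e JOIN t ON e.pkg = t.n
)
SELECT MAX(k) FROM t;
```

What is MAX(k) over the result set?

Base: (release, k=0).
Iteration 1: edges from {release} -> (fetch, k=1).
Iteration 2: edges from {fetch} -> (init, k=2), (package, k=2).
Iteration 3: edges from {init,package} -> (clean, k=3), (merge, k=3), (sign, k=3).
Iteration 4: edges from {clean,merge,sign} -> (clean, k=4), (init, k=4).
Iteration 5: edges from {clean,init} -> (init, k=5).
Iteration 6: no outgoing edges from {init}; recursion stops.
k values: 0, 1, 2, 2, 3, 3, 3, 4, 4, 5; the maximum is 5.

5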